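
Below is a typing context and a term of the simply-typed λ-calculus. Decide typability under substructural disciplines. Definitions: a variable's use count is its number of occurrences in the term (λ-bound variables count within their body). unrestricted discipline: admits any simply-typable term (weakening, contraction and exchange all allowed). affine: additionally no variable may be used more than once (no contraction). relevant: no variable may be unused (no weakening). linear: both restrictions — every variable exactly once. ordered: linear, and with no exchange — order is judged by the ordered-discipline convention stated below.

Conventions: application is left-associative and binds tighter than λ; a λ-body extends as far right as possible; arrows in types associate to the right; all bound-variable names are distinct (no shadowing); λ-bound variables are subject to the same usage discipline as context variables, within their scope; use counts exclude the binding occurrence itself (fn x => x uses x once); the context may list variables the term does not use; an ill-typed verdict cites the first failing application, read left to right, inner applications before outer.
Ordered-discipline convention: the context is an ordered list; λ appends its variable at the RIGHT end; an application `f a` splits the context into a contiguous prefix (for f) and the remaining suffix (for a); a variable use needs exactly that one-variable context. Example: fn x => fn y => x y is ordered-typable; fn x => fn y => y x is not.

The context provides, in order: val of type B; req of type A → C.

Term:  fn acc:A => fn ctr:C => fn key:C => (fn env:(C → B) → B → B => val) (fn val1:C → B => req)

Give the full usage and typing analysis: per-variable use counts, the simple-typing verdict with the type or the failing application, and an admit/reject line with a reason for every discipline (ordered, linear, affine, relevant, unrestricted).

counts: val: 1×; req: 1×; acc (λ-bound): 0×; ctr (λ-bound): 0×; key (λ-bound): 0×; env (λ-bound): 0×; val1 (λ-bound): 0×
left-to-right use order: val, req
typing: ill-typed: argument of type (C → B) → A → C where (C → B) → B → B is required
ordered: ✗, a type mismatch blocks all five
linear: ✗, the type mismatch rejects it
affine: ✗, not simply typable
relevant: ✗, fails simple typing
unrestricted: ✗, a type mismatch blocks all five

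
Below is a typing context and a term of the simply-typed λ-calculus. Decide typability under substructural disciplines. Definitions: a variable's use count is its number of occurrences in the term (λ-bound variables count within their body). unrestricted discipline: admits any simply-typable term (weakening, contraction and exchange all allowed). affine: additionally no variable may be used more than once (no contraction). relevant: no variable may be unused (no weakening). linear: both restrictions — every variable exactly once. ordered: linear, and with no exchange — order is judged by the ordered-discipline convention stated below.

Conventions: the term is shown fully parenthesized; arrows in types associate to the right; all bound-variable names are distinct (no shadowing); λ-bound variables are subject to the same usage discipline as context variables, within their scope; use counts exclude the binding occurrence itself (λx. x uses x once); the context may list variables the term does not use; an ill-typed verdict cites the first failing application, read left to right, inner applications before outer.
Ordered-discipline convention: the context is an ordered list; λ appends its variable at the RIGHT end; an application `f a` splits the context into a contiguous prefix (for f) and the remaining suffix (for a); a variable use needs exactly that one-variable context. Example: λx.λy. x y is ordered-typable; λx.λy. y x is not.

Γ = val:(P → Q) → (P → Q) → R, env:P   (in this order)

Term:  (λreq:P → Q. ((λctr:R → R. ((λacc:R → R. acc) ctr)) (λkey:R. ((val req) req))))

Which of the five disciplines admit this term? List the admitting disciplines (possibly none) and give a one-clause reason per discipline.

accepted by: unrestricted
counts: val ×1, env ×0, req [bound] ×2, ctr [bound] ×1, acc [bound] ×1, key [bound] ×0
uses in reading order: acc, ctr, val, req, req
typing: ✓ — (P → Q) → R → R
ordered: ✗ — req ×2 used more than once (contraction); env, key left unused
linear: ✗ — req ×2 used more than once (contraction); env, key left unused
affine: ✗ — req ×2 used more than once (contraction)
relevant: ✗ — env, key left unused
unrestricted: ✓ — type-checks ((P → Q) → R → R) and nothing is barred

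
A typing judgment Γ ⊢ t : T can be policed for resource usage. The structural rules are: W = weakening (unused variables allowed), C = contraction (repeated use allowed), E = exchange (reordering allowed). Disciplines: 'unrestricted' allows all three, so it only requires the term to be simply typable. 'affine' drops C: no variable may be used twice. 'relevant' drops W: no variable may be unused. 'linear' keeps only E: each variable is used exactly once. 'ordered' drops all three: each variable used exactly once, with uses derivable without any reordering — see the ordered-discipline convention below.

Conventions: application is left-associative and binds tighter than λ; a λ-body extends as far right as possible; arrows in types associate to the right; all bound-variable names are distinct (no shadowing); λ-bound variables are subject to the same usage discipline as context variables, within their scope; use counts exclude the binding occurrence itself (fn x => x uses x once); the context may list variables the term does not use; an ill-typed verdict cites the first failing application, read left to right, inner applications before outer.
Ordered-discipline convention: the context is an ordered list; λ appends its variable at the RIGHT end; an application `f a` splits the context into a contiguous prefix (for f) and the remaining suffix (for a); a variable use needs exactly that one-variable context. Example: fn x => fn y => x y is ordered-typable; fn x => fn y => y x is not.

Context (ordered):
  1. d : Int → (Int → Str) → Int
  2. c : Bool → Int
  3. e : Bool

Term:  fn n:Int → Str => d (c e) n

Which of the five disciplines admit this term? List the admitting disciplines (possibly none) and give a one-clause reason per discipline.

admitting disciplines: ordered, linear, affine, relevant, unrestricted
use counts: d ×1; c ×1; e ×1; n (λ-bound) ×1
uses in reading order: d, c, e, n
typing: well-typed at (Int → Str) → Int
ordered: ✓, one use each (d, c, e, n); ordered split holds
linear: ✓, d, c, e, n: one use apiece
affine: ✓, none of d, c, e, n used more than once
relevant: ✓, at least one use each (d, c, e, n)
unrestricted: ✓, simply typable at (Int → Str) → Int; W, C, E all held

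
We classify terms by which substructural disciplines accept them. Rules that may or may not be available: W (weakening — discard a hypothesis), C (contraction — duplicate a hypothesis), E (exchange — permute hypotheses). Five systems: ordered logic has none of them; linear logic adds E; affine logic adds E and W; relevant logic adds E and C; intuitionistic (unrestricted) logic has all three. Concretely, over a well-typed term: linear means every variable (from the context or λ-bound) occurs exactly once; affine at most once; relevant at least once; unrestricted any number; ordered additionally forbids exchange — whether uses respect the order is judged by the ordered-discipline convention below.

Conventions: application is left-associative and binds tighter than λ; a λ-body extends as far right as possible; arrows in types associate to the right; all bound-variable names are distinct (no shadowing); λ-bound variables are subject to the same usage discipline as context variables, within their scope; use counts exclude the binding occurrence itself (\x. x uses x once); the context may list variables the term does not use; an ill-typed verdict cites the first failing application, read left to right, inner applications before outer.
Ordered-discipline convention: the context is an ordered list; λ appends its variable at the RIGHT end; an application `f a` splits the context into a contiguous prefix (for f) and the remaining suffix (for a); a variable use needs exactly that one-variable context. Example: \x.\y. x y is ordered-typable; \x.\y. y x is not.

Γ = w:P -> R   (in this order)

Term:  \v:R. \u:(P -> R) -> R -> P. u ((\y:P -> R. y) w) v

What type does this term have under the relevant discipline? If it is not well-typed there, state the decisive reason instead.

term : R -> ((P -> R) -> R -> P) -> P
use counts: w=1; v (bound)=1; u (bound)=1; y (bound)=1
left-to-right use order: u, y, w, v
typing: well-typed at R -> ((P -> R) -> R -> P) -> P
across the five disciplines: ordered ✗; linear ✓; affine ✓; relevant ✓; unrestricted ✓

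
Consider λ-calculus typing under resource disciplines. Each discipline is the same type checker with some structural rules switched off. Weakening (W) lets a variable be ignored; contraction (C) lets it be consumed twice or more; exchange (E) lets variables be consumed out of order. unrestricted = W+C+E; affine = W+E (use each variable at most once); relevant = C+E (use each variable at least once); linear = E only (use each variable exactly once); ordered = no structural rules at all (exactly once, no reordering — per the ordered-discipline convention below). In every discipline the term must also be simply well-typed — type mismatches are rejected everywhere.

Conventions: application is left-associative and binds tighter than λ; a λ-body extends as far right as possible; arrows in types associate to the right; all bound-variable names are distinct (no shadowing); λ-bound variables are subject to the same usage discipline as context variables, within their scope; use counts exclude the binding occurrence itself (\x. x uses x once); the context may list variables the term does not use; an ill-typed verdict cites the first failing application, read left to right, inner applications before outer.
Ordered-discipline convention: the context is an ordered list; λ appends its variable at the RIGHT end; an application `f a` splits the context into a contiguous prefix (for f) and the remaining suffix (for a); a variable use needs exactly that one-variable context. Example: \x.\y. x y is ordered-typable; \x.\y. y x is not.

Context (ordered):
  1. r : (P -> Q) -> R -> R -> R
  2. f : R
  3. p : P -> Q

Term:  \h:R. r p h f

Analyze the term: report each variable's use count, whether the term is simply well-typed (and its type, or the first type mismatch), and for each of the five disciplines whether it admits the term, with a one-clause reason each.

counts: r: 1, f: 1, p: 1, h [bound]: 1
uses in reading order: r, p, h, f
typing: well-typed — term : R -> R
ordered: ✗, no ordered split (uses run r, p, h, f)
linear: ✓, each of r, f, p, h used exactly once
affine: ✓, at most one use each (r, f, p, h)
relevant: ✓, r, f, p, h: all used, weakening unneeded
unrestricted: ✓, well-typed at R -> R; no restrictions here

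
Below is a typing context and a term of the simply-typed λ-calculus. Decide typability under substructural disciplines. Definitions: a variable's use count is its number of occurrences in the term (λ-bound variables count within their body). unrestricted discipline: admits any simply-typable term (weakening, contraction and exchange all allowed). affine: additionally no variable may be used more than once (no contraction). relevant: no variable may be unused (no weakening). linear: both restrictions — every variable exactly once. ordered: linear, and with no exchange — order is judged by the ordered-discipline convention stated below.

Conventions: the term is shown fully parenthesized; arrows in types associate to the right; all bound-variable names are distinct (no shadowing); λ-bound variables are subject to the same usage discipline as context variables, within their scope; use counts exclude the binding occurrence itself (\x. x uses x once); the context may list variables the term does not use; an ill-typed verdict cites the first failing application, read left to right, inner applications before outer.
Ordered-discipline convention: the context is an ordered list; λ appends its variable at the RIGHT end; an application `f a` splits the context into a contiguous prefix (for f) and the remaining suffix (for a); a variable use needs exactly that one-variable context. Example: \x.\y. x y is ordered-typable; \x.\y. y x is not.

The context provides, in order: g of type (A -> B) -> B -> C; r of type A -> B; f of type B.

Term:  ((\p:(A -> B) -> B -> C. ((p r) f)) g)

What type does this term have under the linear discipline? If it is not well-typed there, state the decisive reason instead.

term : C
usage: g: 1; r: 1; f: 1; p (bound): 1
use order (left to right): p, r, f, g
typing: well-typed — term : C
per-discipline verdicts: ordered ✗, linear ✓, affine ✓, relevant ✓, unrestricted ✓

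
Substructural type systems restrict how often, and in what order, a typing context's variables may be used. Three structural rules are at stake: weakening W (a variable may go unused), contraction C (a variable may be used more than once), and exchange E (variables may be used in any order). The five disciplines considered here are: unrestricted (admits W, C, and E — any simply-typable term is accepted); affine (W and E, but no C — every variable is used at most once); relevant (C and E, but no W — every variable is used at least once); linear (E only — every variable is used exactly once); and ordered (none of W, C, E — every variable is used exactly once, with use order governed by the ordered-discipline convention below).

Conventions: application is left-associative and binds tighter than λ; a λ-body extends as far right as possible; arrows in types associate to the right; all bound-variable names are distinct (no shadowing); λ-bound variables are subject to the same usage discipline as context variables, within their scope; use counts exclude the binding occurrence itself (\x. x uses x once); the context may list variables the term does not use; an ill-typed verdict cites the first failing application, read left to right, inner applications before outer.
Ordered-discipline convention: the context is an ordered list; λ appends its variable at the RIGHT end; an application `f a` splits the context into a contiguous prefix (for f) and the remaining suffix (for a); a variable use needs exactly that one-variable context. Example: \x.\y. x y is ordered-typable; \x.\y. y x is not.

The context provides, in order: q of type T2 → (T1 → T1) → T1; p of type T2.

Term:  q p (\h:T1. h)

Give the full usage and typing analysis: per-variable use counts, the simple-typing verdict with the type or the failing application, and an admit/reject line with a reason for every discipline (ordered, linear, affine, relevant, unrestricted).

usage: q ×1; p ×1; h (λ-bound) ×1
left-to-right use order: q, p, h
typing: ✓ — T1
ordered: ✓, q, p, h once each; derivable with no W/C/E
linear: ✓, q, p, h: one use apiece
affine: ✓, no duplicate uses among q, p, h
relevant: ✓, at least one use each (q, p, h)
unrestricted: ✓, type-checks (T1) and nothing is barred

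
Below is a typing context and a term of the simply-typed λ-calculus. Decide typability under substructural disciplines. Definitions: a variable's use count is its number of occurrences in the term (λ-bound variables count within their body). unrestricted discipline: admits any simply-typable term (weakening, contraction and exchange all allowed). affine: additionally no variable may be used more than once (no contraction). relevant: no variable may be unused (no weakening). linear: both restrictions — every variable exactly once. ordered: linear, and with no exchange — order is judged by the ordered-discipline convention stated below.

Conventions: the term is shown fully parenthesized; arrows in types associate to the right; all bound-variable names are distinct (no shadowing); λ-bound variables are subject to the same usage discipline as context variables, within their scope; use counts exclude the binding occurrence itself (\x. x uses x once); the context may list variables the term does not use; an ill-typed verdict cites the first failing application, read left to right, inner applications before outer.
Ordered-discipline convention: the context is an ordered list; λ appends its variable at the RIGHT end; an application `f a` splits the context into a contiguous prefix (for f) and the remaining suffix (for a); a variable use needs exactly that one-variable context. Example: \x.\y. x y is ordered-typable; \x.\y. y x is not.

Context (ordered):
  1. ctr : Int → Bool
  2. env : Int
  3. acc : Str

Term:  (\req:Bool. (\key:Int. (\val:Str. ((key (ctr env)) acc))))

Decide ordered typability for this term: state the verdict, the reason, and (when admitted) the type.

no — not simply typable
counts: ctr ×1, env ×1, acc ×1, req (λ-bound) ×0, key (λ-bound) ×1, val (λ-bound) ×0
order of uses: key, ctr, env, acc
typing: ill-typed: can't apply a value of type Int
across the five disciplines: ordered ✗ | linear ✗ | affine ✗ | relevant ✗ | unrestricted ✗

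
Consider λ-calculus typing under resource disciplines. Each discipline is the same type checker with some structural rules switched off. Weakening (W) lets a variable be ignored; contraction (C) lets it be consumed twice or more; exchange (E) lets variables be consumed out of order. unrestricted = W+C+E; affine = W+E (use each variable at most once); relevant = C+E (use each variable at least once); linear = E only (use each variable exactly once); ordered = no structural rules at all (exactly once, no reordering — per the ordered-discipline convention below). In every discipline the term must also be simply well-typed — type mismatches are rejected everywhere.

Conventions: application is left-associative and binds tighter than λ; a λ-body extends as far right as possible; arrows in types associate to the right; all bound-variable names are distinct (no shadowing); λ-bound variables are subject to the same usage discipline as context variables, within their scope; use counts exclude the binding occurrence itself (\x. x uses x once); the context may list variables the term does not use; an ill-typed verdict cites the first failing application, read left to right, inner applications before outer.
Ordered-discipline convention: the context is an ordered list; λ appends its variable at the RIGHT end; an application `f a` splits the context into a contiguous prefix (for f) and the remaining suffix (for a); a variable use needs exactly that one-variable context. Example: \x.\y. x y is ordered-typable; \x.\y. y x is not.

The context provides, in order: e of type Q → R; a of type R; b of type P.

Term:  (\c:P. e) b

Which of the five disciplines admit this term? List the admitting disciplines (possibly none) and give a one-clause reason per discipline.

admitting disciplines: affine, unrestricted
usage: e: 1×, a: 0×, b: 1×, c (bound): 0×
use order (left to right): e, b
typing: well-typed at Q → R
ordered: ✗, a, c left unused
linear: ✗, a, c left unused
affine: ✓, at most one use each (e, a, b, c)
relevant: ✗, a, c left unused
unrestricted: ✓, type-checks (Q → R) and nothing is barred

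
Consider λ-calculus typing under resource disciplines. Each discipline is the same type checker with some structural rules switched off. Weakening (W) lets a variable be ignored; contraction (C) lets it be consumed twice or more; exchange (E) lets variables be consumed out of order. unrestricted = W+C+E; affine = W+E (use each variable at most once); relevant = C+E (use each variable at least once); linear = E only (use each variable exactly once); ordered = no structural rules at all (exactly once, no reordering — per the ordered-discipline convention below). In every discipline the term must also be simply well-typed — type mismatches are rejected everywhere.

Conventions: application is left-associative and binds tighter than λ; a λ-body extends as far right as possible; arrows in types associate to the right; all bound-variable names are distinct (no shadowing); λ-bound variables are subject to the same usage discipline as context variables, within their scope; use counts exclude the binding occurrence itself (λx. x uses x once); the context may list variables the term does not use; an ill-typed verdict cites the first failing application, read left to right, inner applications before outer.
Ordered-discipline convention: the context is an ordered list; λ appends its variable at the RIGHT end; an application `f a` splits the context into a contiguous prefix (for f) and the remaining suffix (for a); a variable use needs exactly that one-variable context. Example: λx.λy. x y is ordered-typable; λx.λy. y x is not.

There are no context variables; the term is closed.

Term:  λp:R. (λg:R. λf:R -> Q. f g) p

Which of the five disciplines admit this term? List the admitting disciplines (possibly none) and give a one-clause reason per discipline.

accepted by: linear, affine, relevant, unrestricted
variable uses: p (λ-bound) ×1, g (λ-bound) ×1, f (λ-bound) ×1
use order (left to right): f, g, p
typing: well-typed — term : R -> (R -> Q) -> Q
ordered: ✗, use order f, g, p needs exchange
linear: ✓, p, g, f: one use apiece
affine: ✓, p, g, f: no repeats, contraction unneeded
relevant: ✓, at least one use each (p, g, f)
unrestricted: ✓, type-checks (R -> (R -> Q) -> Q) and nothing is barred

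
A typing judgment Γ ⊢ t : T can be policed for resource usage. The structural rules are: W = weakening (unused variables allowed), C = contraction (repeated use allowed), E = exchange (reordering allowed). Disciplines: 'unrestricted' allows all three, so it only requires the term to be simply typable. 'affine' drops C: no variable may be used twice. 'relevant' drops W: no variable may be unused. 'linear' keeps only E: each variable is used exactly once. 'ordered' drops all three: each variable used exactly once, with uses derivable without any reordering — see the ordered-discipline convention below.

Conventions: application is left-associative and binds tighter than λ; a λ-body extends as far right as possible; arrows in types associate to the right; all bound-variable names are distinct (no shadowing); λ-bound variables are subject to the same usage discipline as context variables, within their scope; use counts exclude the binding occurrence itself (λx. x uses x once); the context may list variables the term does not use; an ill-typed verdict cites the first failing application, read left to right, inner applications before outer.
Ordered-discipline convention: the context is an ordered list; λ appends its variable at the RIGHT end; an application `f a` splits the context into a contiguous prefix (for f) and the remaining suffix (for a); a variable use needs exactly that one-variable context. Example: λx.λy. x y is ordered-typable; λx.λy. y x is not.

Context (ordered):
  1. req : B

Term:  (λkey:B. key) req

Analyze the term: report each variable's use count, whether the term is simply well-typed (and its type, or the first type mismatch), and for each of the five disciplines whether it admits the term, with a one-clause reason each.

counts: req: 1, key (λ-bound): 1
use order (left to right): key, req
typing: ✓ — B
ordered: ✓ — single-use (req, key), ordered derivation ok
linear: ✓ — each of req, key used exactly once
affine: ✓ — none of req, key used more than once
relevant: ✓ — none of req, key goes unused
unrestricted: ✓ — type-checks (B) and nothing is barred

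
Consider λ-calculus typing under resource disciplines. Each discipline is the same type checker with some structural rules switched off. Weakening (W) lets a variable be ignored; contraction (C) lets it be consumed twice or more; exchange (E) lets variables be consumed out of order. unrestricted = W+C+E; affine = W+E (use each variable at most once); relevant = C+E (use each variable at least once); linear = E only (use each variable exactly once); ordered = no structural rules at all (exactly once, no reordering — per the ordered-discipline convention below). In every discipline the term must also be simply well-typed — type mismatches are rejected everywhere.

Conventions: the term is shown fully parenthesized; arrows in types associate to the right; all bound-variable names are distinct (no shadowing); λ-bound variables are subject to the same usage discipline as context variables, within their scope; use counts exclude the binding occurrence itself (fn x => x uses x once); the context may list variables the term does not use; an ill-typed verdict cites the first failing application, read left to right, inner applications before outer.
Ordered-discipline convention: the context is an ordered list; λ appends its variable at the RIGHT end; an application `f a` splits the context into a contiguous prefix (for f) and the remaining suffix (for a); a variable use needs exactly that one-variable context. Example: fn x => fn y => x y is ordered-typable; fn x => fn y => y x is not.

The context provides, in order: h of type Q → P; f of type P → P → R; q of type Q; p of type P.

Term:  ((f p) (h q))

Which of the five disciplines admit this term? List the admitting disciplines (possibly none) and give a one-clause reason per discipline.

admitted by: linear, affine, relevant, unrestricted
use counts: h: 1; f: 1; q: 1; p: 1
use order (left to right): f, p, h, q
typing: the term checks, with type R
ordered: ✗, use order f, p, h, q needs exchange
linear: ✓, each of h, f, q, p used exactly once
affine: ✓, none of h, f, q, p used more than once
relevant: ✓, h, f, q, p: all used, weakening unneeded
unrestricted: ✓, simply typable at R; W, C, E all held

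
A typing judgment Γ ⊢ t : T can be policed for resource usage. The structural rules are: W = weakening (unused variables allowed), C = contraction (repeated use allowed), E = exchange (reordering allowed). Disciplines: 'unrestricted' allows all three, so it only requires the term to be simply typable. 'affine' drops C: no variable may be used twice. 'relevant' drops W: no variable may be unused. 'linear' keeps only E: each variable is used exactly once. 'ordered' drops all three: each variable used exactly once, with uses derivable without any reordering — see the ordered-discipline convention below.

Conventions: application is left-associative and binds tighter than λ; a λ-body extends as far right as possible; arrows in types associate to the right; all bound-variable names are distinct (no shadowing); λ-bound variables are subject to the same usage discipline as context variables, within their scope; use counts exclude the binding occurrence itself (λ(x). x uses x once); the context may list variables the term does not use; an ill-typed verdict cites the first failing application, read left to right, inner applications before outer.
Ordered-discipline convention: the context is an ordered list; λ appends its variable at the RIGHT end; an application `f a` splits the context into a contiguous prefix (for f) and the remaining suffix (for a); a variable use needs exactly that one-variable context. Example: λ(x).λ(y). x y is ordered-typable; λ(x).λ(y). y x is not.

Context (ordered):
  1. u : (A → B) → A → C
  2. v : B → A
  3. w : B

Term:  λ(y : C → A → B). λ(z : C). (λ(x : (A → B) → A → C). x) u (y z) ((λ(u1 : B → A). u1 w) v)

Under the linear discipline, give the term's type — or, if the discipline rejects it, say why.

term : (C → A → B) → C → C
counts: u ×1; v ×1; w ×1; y [bound] ×1; z [bound] ×1; x [bound] ×1; u1 [bound] ×1
order of uses: x, u, y, z, u1, w, v
typing: ✓ — (C → A → B) → C → C
across the five disciplines: ordered ✗ | linear ✓ | affine ✓ | relevant ✓ | unrestricted ✓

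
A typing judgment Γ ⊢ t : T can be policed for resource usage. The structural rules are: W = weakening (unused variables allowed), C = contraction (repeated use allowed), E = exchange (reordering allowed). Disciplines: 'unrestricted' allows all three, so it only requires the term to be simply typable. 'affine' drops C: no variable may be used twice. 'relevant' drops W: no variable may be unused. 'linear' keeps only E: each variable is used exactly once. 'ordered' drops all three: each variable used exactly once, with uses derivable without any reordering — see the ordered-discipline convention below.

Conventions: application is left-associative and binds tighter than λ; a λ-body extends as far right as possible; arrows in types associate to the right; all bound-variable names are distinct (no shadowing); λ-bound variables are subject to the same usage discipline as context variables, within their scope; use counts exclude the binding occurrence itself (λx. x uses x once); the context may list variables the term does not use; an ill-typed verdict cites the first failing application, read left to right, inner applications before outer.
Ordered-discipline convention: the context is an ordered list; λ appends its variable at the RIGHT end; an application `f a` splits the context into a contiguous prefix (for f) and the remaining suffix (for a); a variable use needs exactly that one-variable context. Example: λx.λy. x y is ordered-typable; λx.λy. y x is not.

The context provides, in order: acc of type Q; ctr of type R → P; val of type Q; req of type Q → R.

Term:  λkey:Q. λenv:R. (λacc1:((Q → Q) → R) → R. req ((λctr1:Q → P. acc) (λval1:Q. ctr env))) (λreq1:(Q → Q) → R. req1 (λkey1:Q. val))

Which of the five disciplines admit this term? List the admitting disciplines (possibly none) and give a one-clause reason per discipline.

admitting disciplines: affine, unrestricted
use counts: acc: 1×; ctr: 1×; val: 1×; req: 1×; key (λ-bound): 0×; env (λ-bound): 1×; acc1 (λ-bound): 0×; ctr1 (λ-bound): 0×; val1 (λ-bound): 0×; req1 (λ-bound): 1×; key1 (λ-bound): 0×
order of uses: req, acc, ctr, env, req1, val
typing: well-typed — term : Q → R → R
ordered: ✗ — key, acc1, ctr1, val1, key1 never used (weakening)
linear: ✗ — key, acc1, ctr1, val1, key1 never used (weakening)
affine: ✓ — none of acc, ctr, val, req, key, env, acc1, ctr1, val1, req1, key1 used more than once
relevant: ✗ — key, acc1, ctr1, val1, key1 never used (weakening)
unrestricted: ✓ — well-typed at Q → R → R; no restrictions here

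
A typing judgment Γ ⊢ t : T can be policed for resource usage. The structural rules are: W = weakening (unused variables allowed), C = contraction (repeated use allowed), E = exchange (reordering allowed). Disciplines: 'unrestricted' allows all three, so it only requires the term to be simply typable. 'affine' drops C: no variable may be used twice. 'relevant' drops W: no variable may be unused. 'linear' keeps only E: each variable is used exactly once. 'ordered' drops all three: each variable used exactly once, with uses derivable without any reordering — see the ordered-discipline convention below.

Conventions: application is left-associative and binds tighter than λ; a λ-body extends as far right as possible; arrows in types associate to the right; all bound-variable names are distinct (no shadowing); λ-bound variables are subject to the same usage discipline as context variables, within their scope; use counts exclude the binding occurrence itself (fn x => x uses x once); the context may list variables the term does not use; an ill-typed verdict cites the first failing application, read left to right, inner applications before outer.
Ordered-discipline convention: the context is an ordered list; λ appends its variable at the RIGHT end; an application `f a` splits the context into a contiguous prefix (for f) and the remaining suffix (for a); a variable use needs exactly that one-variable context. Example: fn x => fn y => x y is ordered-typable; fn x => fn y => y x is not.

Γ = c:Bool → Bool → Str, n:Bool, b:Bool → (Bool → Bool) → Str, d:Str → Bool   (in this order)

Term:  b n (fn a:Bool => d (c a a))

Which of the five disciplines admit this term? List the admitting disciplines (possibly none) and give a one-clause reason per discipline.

admitting disciplines: relevant, unrestricted
usage: c: 1×, n: 1×, b: 1×, d: 1×, a [bound]: 2×
order of uses: b, n, d, c, a, a
typing: ✓ — Str
ordered: ✗, needs contraction — a ×2
linear: ✗, needs contraction — a ×2
affine: ✗, needs contraction — a ×2
relevant: ✓, c, n, b, d, a: all used, weakening unneeded
unrestricted: ✓, type-checks (Str) and nothing is barred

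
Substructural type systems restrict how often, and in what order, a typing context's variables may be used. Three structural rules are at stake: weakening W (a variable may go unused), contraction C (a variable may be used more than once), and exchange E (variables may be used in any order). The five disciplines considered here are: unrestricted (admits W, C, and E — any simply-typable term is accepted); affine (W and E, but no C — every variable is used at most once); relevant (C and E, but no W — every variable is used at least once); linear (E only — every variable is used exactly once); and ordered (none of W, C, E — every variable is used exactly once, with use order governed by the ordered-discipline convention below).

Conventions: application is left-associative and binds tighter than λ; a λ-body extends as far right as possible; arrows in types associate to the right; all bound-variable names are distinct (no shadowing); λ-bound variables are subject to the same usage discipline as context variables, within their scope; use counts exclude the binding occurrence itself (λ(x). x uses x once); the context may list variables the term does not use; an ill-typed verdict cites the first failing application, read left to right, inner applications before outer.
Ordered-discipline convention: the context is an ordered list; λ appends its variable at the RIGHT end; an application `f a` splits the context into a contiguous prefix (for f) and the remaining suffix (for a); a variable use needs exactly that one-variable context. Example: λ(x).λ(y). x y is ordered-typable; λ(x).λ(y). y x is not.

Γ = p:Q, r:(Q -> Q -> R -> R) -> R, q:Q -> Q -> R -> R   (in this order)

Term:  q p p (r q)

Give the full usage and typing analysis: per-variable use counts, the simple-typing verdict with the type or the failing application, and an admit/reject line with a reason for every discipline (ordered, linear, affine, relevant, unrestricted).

usage: p ×2; r ×1; q ×2
uses in reading order: q, p, p, r, q
typing: well-typed at R
ordered: ✗, p ×2, q ×2 used more than once (contraction)
linear: ✗, p ×2, q ×2 used more than once (contraction)
affine: ✗, p ×2, q ×2 used more than once (contraction)
relevant: ✓, at least one use each (p, r, q)
unrestricted: ✓, typability at R is all that's needed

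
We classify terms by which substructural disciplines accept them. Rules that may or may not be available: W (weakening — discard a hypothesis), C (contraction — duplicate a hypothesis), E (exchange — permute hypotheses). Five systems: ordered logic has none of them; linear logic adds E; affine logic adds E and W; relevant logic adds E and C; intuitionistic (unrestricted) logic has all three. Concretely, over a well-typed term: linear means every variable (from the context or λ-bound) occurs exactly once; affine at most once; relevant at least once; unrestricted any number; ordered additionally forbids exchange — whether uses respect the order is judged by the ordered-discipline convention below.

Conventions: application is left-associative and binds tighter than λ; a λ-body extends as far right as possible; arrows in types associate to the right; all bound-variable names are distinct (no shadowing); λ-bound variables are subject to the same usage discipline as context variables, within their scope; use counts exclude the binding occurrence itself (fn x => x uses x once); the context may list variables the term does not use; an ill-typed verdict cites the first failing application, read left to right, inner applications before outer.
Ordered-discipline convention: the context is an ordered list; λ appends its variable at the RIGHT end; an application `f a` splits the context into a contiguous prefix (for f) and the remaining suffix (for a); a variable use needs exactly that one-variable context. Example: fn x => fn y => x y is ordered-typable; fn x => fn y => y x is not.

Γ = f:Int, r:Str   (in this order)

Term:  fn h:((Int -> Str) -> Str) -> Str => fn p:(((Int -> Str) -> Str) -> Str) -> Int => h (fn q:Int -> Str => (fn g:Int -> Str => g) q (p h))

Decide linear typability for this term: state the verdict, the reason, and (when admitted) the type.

no — h ×2 used more than once (contraction); needs weakening: f, r unused
use counts: f: 0, r: 0, h [bound]: 2, p [bound]: 1, q [bound]: 1, g [bound]: 1
use order (left to right): h, g, q, p, h
typing: well-typed — term : (((Int -> Str) -> Str) -> Str) -> ((((Int -> Str) -> Str) -> Str) -> Int) -> Str
all disciplines: ordered ✗, linear ✗, affine ✗, relevant ✗, unrestricted ✓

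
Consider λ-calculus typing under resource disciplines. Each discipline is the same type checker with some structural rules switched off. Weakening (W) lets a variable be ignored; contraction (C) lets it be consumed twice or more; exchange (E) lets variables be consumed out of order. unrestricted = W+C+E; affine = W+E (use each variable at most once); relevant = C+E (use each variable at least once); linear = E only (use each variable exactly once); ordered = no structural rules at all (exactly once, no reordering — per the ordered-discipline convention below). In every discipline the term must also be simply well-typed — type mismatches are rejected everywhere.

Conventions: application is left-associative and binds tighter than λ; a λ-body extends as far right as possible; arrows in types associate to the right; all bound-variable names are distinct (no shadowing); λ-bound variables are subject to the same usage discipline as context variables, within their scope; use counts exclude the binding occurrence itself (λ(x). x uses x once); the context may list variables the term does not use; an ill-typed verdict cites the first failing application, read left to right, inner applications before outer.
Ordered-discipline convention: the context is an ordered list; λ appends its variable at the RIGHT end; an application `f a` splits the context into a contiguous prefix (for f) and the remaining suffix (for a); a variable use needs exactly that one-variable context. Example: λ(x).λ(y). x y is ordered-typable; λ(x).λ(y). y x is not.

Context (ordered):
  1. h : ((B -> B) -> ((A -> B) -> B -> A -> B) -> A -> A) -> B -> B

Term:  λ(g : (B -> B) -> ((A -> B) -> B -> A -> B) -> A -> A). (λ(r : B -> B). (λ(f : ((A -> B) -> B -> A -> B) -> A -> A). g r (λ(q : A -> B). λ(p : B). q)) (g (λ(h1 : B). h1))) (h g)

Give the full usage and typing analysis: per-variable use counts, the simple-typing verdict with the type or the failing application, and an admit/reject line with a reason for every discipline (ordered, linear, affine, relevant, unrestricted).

variable uses: h ×1; g [bound] ×3; r [bound] ×1; f [bound] ×0; q [bound] ×1; p [bound] ×0; h1 [bound] ×1
uses in reading order: g, r, q, g, h1, h, g
typing: the term checks, with type ((B -> B) -> ((A -> B) -> B -> A -> B) -> A -> A) -> A -> A
ordered: ✗, repeated use of g ×3; f, p never used (weakening)
linear: ✗, repeated use of g ×3; f, p never used (weakening)
affine: ✗, repeated use of g ×3
relevant: ✗, f, p never used (weakening)
unrestricted: ✓, simply typable at ((B -> B) -> ((A -> B) -> B -> A -> B) -> A -> A) -> A -> A; W, C, E all held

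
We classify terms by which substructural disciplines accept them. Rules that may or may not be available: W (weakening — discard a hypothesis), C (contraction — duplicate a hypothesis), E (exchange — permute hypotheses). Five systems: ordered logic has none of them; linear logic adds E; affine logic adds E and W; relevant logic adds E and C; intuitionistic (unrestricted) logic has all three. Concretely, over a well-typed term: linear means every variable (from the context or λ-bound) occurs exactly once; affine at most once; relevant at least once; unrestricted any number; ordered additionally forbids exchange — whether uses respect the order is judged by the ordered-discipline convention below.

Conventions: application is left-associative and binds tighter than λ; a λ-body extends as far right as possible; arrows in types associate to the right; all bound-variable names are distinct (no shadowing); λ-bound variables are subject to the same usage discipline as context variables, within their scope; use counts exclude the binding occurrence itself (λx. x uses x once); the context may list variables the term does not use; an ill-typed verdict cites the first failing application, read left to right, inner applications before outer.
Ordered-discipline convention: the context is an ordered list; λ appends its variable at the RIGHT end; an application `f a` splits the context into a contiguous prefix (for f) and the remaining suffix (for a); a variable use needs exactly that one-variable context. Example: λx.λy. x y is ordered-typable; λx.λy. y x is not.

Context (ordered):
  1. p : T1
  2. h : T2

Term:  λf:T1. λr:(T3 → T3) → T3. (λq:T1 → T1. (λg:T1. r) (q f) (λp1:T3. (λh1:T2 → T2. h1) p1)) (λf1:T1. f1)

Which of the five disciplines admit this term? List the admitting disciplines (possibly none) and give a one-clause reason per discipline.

admitted by: none
usage: p: 0×, h: 0×, f [bound]: 1×, r [bound]: 1×, q [bound]: 1×, g [bound]: 0×, p1 [bound]: 1×, h1 [bound]: 1×, f1 [bound]: 1×
order of uses: r, q, f, h1, p1, f1
typing: ill-typed: a function awaiting T2 → T2 gets T3
ordered: ✗ — not simply typable
linear: ✗ — fails simple typing
affine: ✗ — a type mismatch blocks all five
relevant: ✗ — the type mismatch rejects it
unrestricted: ✗ — not simply typable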